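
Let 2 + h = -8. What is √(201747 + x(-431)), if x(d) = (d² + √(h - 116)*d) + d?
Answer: √(387077 - 1293*I*√14) ≈ 622.17 - 3.888*I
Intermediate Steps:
h = -10 (h = -2 - 8 = -10)
x(d) = d + d² + 3*I*d*√14 (x(d) = (d² + √(-10 - 116)*d) + d = (d² + √(-126)*d) + d = (d² + (3*I*√14)*d) + d = (d² + 3*I*d*√14) + d = d + d² + 3*I*d*√14)
√(201747 + x(-431)) = √(201747 - 431*(1 - 431 + 3*I*√14)) = √(201747 - 431*(-430 + 3*I*√14)) = √(201747 + (185330 - 1293*I*√14)) = √(387077 - 1293*I*√14)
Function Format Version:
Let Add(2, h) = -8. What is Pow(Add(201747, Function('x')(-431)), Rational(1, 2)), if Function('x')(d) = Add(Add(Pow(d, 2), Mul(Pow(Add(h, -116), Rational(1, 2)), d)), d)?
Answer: Pow(Add(387077, Mul(-1293, I, Pow(14, Rational(1, 2)))), Rational(1, 2)) ≈ Add(622.17, Mul(-3.888, I))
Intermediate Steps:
h = -10 (h = Add(-2, -8) = -10)
Function('x')(d) = Add(d, Pow(d, 2), Mul(3, I, d, Pow(14, Rational(1, 2)))) (Function('x')(d) = Add(Add(Pow(d, 2), Mul(Pow(Add(-10, -116), Rational(1, 2)), d)), d) = Add(Add(Pow(d, 2), Mul(Pow(-126, Rational(1, 2)), d)), d) = Add(Add(Pow(d, 2), Mul(Mul(3, I, Pow(14, Rational(1, 2))), d)), d) = Add(Add(Pow(d, 2), Mul(3, I, d, Pow(14, Rational(1, 2)))), d) = Add(d, Pow(d, 2), Mul(3, I, d, Pow(14, Rational(1, 2)))))
Pow(Add(201747, Function('x')(-431)), Rational(1, 2)) = Pow(Add(201747, Mul(-431, Add(1, -431, Mul(3, I, Pow(14, Rational(1, 2)))))), Rational(1, 2)) = Pow(Add(201747, Mul(-431, Add(-430, Mul(3, I, Pow(14, Rational(1, 2)))))), Rational(1, 2)) = Pow(Add(201747, Add(185330, Mul(-1293, I, Pow(14, Rational(1, 2))))), Rational(1, 2)) = Pow(Add(387077, Mul(-1293, I, Pow(14, Rational(1, 2)))), Rational(1, 2))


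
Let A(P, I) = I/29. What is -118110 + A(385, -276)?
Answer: -3425466/29 ≈ -1.1812e+5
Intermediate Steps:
A(P, I) = I/29 (A(P, I) = I*(1/29) = I/29)
-118110 + A(385, -276) = -118110 + (1/29)*(-276) = -118110 - 276/29 = -3425466/29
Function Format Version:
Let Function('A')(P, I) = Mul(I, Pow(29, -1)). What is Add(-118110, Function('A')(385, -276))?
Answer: Rational(-3425466, 29) ≈ -1.1812e+5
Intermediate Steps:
Function('A')(P, I) = Mul(Rational(1, 29), I) (Function('A')(P, I) = Mul(I, Rational(1, 29)) = Mul(Rational(1, 29), I))
Add(-118110, Function('A')(385, -276)) = Add(-118110, Mul(Rational(1, 29), -276)) = Add(-118110, Rational(-276, 29)) = Rational(-3425466, 29)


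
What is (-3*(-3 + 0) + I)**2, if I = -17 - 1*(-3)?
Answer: 25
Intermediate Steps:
I = -14 (I = -17 + 3 = -14)
(-3*(-3 + 0) + I)**2 = (-3*(-3 + 0) - 14)**2 = (-3*(-3) - 14)**2 = (9 - 14)**2 = (-5)**2 = 25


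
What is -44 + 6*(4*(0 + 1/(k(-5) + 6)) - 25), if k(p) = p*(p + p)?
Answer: -1355/7 ≈ -193.57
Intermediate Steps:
k(p) = 2*p**2 (k(p) = p*(2*p) = 2*p**2)
-44 + 6*(4*(0 + 1/(k(-5) + 6)) - 25) = -44 + 6*(4*(0 + 1/(2*(-5)**2 + 6)) - 25) = -44 + 6*(4*(0 + 1/(2*25 + 6)) - 25) = -44 + 6*(4*(0 + 1/(50 + 6)) - 25) = -44 + 6*(4*(0 + 1/56) - 25) = -44 + 6*(4*(1/56) - 25) = -44 + 6*(1/14 - 25) = -44 + 6*(-349/14) = -44 - 1047/7 = -1355/7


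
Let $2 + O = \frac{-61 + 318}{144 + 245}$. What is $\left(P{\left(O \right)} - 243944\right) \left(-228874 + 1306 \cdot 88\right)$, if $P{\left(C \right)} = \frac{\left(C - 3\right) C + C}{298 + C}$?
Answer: $\frac{415936580304416934}{14963663} \approx 2.7796 \cdot 10^{10}$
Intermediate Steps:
$O = - \frac{521}{389}$ ($O = -2 + \frac{-61 + 318}{144 + 245} = -2 + \frac{257}{389} = - \frac{521}{389} \approx -1.3393$)
$P{\left(C \right)} = \frac{C + C \left(-3 + C\right)}{298 + C}$ ($P{\left(C \right)} = \frac{\left(-3 + C\right) C + C}{298 + C} = \frac{C \left(-3 + C\right) + C}{298 + C} = \frac{C + C \left(-3 + C\right)}{298 + C}$)
$\left(P{\left(O \right)} - 243944\right) \left(-228874 + 1306 \cdot 88\right) = \left(- \frac{521 \left(-2 - \frac{521}{389}\right)}{389 \left(298 - \frac{521}{389}\right)} - 243944\right) \left(-228874 + 1306 \cdot 88\right) = \left(\left(- \frac{521}{389}\right) \frac{1}{\frac{115401}{389}} \left(- \frac{1299}{389}\right) - 243944\right) \left(-228874 + 114928\right) = \left(\left(- \frac{521}{389}\right) \frac{389}{115401} \left(- \frac{1299}{389}\right) - 243944\right) \left(-113946\right) = \left(\frac{225593}{14963663} - 243944\right) \left(-113946\right) = \left(- \frac{3650295581279}{14963663}\right) \left(-113946\right) = \frac{415936580304416934}{14963663}$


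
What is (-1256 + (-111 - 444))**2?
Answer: 3279721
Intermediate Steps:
(-1256 + (-111 - 444))**2 = (-1256 - 555)**2 = (-1811)**2 = 3279721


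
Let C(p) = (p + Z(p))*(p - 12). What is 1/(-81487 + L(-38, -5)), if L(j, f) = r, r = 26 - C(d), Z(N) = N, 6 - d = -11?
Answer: -1/81631 ≈ -1.2250e-5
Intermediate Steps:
d = 17 (d = 6 - 1*(-11) = 6 + 11 = 17)
C(p) = 2*p*(-12 + p) (C(p) = (p + p)*(p - 12) = (2*p)*(-12 + p) = 2*p*(-12 + p))
r = -144 (r = 26 - 2*17*(-12 + 17) = 26 - 2*17*5 = 26 - 1*170 = 26 - 170 = -144)
L(j, f) = -144
1/(-81487 + L(-38, -5)) = 1/(-81487 - 144) = 1/(-81631) = -1/81631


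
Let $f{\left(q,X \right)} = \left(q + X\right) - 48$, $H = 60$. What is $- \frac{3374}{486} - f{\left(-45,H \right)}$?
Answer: $\frac{6332}{243} \approx 26.058$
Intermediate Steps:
$f{\left(q,X \right)} = -48 + X + q$ ($f{\left(q,X \right)} = \left(X + q\right) - 48 = -48 + X + q$)
$- \frac{3374}{486} - f{\left(-45,H \right)} = - \frac{3374}{486} - \left(-48 + 60 - 45\right) = \left(-3374\right) \frac{1}{486} - -33 = - \frac{1687}{243} + 33 = \frac{6332}{243}$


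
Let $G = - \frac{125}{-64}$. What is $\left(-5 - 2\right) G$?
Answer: $- \frac{875}{64} \approx -13.672$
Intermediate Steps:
$G = \frac{125}{64}$ ($G = \left(-125\right) \left(- \frac{1}{64}\right) = \frac{125}{64} \approx 1.9531$)
$\left(-5 - 2\right) G = \left(-5 - 2\right) \frac{125}{64} = \left(-7\right) \frac{125}{64} = - \frac{875}{64}$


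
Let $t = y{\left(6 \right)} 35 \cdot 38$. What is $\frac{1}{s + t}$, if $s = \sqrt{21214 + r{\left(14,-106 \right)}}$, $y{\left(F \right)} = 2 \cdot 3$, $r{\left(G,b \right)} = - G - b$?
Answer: $\frac{1330}{10609849} - \frac{\sqrt{21306}}{63659094} \approx 0.00012306$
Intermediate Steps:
$y{\left(F \right)} = 6$
$t = 7980$ ($t = 6 \cdot 35 \cdot 38 = 210 \cdot 38 = 7980$)
$s = \sqrt{21306}$ ($s = \sqrt{21214 - -92} = \sqrt{21214 + \left(-14 + 106\right)} = \sqrt{21214 + 92} = \sqrt{21306} \approx 145.97$)
$\frac{1}{s + t} = \frac{1}{\sqrt{21306} + 7980} = \frac{1}{7980 + \sqrt{21306}}$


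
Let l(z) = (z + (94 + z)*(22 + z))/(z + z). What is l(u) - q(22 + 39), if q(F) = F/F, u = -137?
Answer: -2541/137 ≈ -18.547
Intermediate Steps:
q(F) = 1
l(z) = (z + (22 + z)*(94 + z))/(2*z) (l(z) = (z + (22 + z)*(94 + z))/((2*z)) = (z + (22 + z)*(94 + z))*(1/(2*z)) = (z + (22 + z)*(94 + z))/(2*z))
l(u) - q(22 + 39) = (½)*(2068 - 137*(117 - 137))/(-137) - 1*1 = (½)*(-1/137)*(2068 - 137*(-20)) - 1 = (½)*(-1/137)*(2068 + 2740) - 1 = (½)*(-1/137)*4808 - 1 = -2404/137 - 1 = -2541/137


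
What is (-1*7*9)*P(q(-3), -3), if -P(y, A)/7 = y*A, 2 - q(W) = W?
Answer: -6615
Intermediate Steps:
q(W) = 2 - W
P(y, A) = -7*A*y (P(y, A) = -7*y*A = -7*A*y)
(-1*7*9)*P(q(-3), -3) = (-1*7*9)*(-7*(-3)*(2 - 1*(-3))) = (-7*9)*(-7*(-3)*(2 + 3)) = -(-441)*(-3)*5 = -63*105 = -6615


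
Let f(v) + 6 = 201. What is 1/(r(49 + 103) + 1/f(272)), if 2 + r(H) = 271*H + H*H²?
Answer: 195/692834611 ≈ 2.8145e-7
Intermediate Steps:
f(v) = 195 (f(v) = -6 + 201 = 195)
r(H) = -2 + H³ + 271*H (r(H) = -2 + (271*H + H*H²) = -2 + (271*H + H³) = -2 + (H³ + 271*H) = -2 + H³ + 271*H)
1/(r(49 + 103) + 1/f(272)) = 1/((-2 + (49 + 103)³ + 271*(49 + 103)) + 1/195) = 1/((-2 + 152³ + 271*152) + 1/195) = 1/((-2 + 3511808 + 41192) + 1/195) = 1/(3552998 + 1/195) = 1/(692834611/195) = 195/692834611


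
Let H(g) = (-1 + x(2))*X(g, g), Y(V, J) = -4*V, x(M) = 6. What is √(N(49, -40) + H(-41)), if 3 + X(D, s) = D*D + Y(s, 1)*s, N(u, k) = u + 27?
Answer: I*√25154 ≈ 158.6*I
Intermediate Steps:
N(u, k) = 27 + u
X(D, s) = -3 + D² - 4*s² (X(D, s) = -3 + (D*D + (-4*s)*s) = -3 + (D² - 4*s²) = -3 + D² - 4*s²)
H(g) = -15 - 15*g² (H(g) = (-1 + 6)*(-3 + g² - 4*g²) = 5*(-3 - 3*g²) = -15 - 15*g²)
√(N(49, -40) + H(-41)) = √((27 + 49) + (-15 - 15*(-41)²)) = √(76 + (-15 - 15*1681)) = √(76 + (-15 - 25215)) = √(76 - 25230) = √(-25154) = I*√25154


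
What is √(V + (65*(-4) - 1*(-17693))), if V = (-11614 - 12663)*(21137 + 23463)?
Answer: I*√1082736767 ≈ 32905.0*I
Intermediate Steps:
V = -1082754200 (V = -24277*44600 = -1082754200)
√(V + (65*(-4) - 1*(-17693))) = √(-1082754200 + (65*(-4) - 1*(-17693))) = √(-1082754200 + (-260 + 17693)) = √(-1082754200 + 17433) = √(-1082736767) = I*√1082736767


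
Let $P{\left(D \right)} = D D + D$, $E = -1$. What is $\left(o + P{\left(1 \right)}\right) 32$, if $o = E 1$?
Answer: $32$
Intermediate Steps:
$P{\left(D \right)} = D + D^{2}$ ($P{\left(D \right)} = D^{2} + D = D + D^{2}$)
$o = -1$ ($o = \left(-1\right) 1 = -1$)
$\left(o + P{\left(1 \right)}\right) 32 = \left(-1 + 1 \left(1 + 1\right)\right) 32 = \left(-1 + 1 \cdot 2\right) 32 = \left(-1 + 2\right) 32 = 1 \cdot 32 = 32$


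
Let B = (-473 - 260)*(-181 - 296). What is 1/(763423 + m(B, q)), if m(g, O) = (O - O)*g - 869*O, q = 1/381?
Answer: 381/290863294 ≈ 1.3099e-6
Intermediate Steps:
B = 349641 (B = -733*(-477) = 349641)
q = 1/381 ≈ 0.0026247
m(g, O) = -869*O (m(g, O) = 0*g - 869*O = 0 - 869*O = -869*O)
1/(763423 + m(B, q)) = 1/(763423 - 869*1/381) = 1/(763423 - 869/381) = 1/(290863294/381) = 381/290863294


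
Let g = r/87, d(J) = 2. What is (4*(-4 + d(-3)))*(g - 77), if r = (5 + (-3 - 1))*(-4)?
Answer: 53624/87 ≈ 616.37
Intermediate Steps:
r = -4 (r = (5 - 4)*(-4) = 1*(-4) = -4)
g = -4/87 ≈ -0.045977
(4*(-4 + d(-3)))*(g - 77) = (4*(-4 + 2))*(-4/87 - 77) = (4*(-2))*(-6703/87) = -8*(-6703/87) = 53624/87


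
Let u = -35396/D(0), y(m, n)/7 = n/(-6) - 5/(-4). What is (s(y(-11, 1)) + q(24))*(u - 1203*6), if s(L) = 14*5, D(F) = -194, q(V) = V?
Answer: -64150112/97 ≈ -6.6134e+5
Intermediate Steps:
y(m, n) = 35/4 - 7*n/6 (y(m, n) = 7*(n/(-6) - 5/(-4)) = 7*(n*(-⅙) - 5*(-¼)) = 7*(-n/6 + 5/4) = 7*(5/4 - n/6) = 35/4 - 7*n/6)
s(L) = 70
u = 17698/97 (u = -35396/(-194) = -35396*(-1/194) = 17698/97 ≈ 182.45)
(s(y(-11, 1)) + q(24))*(u - 1203*6) = (70 + 24)*(17698/97 - 1203*6) = 94*(17698/97 - 7218) = 94*(-682448/97) = -64150112/97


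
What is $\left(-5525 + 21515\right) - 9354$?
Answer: $6636$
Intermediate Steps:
$\left(-5525 + 21515\right) - 9354 = 15990 - 9354 = 6636$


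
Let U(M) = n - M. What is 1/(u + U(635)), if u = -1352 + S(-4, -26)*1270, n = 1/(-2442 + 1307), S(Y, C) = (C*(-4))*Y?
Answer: -1135/601898446 ≈ -1.8857e-6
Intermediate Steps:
S(Y, C) = -4*C*Y (S(Y, C) = (-4*C)*Y = -4*C*Y)
n = -1/1135 (n = 1/(-1135) = -1/1135 ≈ -0.00088106)
U(M) = -1/1135 - M
u = -529672 (u = -1352 - 4*(-26)*(-4)*1270 = -1352 - 416*1270 = -1352 - 528320 = -529672)
1/(u + U(635)) = 1/(-529672 + (-1/1135 - 1*635)) = 1/(-529672 + (-1/1135 - 635)) = 1/(-529672 - 720726/1135) = 1/(-601898446/1135) = -1135/601898446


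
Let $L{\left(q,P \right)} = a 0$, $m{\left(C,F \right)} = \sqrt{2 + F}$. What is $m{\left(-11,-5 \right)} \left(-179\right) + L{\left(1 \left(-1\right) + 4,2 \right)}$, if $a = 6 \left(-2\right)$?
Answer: $- 179 i \sqrt{3} \approx - 310.04 i$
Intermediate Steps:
$a = -12$
$L{\left(q,P \right)} = 0$ ($L{\left(q,P \right)} = \left(-12\right) 0 = 0$)
$m{\left(-11,-5 \right)} \left(-179\right) + L{\left(1 \left(-1\right) + 4,2 \right)} = \sqrt{2 - 5} \left(-179\right) + 0 = \sqrt{-3} \left(-179\right) + 0 = i \sqrt{3} \left(-179\right) + 0 = - 179 i \sqrt{3} + 0 = - 179 i \sqrt{3}$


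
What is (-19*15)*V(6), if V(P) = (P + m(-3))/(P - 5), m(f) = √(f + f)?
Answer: -1710 - 285*I*√6 ≈ -1710.0 - 698.1*I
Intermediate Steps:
m(f) = √2*√f (m(f) = √(2*f) = √2*√f)
V(P) = (P + I*√6)/(-5 + P) (V(P) = (P + √2*√(-3))/(P - 5) = (P + √2*(I*√3))/(-5 + P) = (P + I*√6)/(-5 + P))
(-19*15)*V(6) = (-19*15)*((6 + I*√6)/(-5 + 6)) = -285*(6 + I*√6)/1 = -285*(6 + I*√6) = -1710 - 285*I*√6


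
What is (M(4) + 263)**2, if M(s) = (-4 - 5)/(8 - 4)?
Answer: 1087849/16 ≈ 67991.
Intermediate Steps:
M(s) = -9/4
(M(4) + 263)**2 = (-9/4 + 263)**2 = (1043/4)**2 = 1087849/16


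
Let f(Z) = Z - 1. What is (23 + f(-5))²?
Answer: 289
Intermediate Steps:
f(Z) = -1 + Z
(23 + f(-5))² = (23 + (-1 - 5))² = (23 - 6)² = 17² = 289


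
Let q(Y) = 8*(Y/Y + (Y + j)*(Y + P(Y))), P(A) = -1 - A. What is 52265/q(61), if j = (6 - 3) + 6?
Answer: -52265/552 ≈ -94.683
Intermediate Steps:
j = 9 (j = 3 + 6 = 9)
q(Y) = -64 - 8*Y (q(Y) = 8*(Y/Y + (Y + 9)*(Y + (-1 - Y))) = 8*(1 + (9 + Y)*(-1)) = 8*(1 + (-9 - Y)) = 8*(-8 - Y) = -64 - 8*Y)
52265/q(61) = 52265/(-64 - 8*61) = 52265/(-64 - 488) = 52265/(-552) = 52265*(-1/552) = -52265/552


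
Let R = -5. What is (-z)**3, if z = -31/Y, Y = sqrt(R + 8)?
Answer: 29791*sqrt(3)/9 ≈ 5733.3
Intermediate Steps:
Y = sqrt(3) (Y = sqrt(-5 + 8) = sqrt(3) ≈ 1.7320)
z = -31*sqrt(3)/3 ≈ -17.898
(-z)**3 = (-(-31)*sqrt(3)/3)**3 = (31*sqrt(3)/3)**3 = 29791*sqrt(3)/9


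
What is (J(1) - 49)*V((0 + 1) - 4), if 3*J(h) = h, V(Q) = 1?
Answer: -146/3 ≈ -48.667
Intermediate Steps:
J(h) = h/3
(J(1) - 49)*V((0 + 1) - 4) = ((⅓)*1 - 49)*1 = (⅓ - 49)*1 = -146/3*1 = -146/3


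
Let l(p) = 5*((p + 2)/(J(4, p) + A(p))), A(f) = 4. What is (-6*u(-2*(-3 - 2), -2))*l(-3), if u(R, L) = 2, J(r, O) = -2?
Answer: 30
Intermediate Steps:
l(p) = 5 + 5*p/2 (l(p) = 5*((p + 2)/(-2 + 4)) = 5*((2 + p)/2) = 5*((2 + p)*(½)) = 5*(1 + p/2) = 5 + 5*p/2)
(-6*u(-2*(-3 - 2), -2))*l(-3) = (-6*2)*(5 + (5/2)*(-3)) = -12*(5 - 15/2) = -12*(-5/2) = 30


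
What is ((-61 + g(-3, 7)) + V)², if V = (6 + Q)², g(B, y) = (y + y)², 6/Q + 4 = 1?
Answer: 22801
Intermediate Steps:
Q = -2 (Q = 6/(-4 + 1) = 6/(-3) = 6*(-⅓) = -2)
g(B, y) = 4*y² (g(B, y) = (2*y)² = 4*y²)
V = 16 (V = (6 - 2)² = 4² = 16)
((-61 + g(-3, 7)) + V)² = ((-61 + 4*7²) + 16)² = ((-61 + 4*49) + 16)² = ((-61 + 196) + 16)² = (135 + 16)² = 151² = 22801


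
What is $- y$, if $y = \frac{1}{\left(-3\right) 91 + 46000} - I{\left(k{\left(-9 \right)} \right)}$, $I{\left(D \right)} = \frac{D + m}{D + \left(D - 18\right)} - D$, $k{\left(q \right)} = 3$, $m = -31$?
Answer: $- \frac{91457}{137181} \approx -0.66669$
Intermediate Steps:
$I{\left(D \right)} = - D + \frac{-31 + D}{-18 + 2 D}$ ($I{\left(D \right)} = \frac{D - 31}{D + \left(D - 18\right)} - D = \frac{-31 + D}{D + \left(D - 18\right)} - D = \frac{-31 + D}{D + \left(-18 + D\right)} - D = \frac{-31 + D}{-18 + 2 D} - D = - D + \frac{-31 + D}{-18 + 2 D}$)
$y = \frac{91457}{137181}$ ($y = \frac{1}{\left(-3\right) 91 + 46000} - \frac{-31 - 2 \cdot 3^{2} + 19 \cdot 3}{2 \left(-9 + 3\right)} = \frac{1}{-273 + 46000} - \frac{-31 - 18 + 57}{2 \left(-6\right)} = \frac{1}{45727} - \frac{1}{2} \left(- \frac{1}{6}\right) \left(-31 - 18 + 57\right) = \frac{1}{45727} - \frac{1}{2} \left(- \frac{1}{6}\right) 8 = \frac{1}{45727} - - \frac{2}{3} = \frac{1}{45727} + \frac{2}{3} = \frac{91457}{137181} \approx 0.66669$)
$- y = \left(-1\right) \frac{91457}{137181} = - \frac{91457}{137181}$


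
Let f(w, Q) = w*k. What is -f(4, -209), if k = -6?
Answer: 24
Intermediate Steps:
f(w, Q) = -6*w (f(w, Q) = w*(-6) = -6*w)
-f(4, -209) = -(-6)*4 = -1*(-24) = 24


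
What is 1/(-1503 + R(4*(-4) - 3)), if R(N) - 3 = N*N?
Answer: -1/1139 ≈ -0.00087796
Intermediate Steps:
R(N) = 3 + N**2 (R(N) = 3 + N*N = 3 + N**2)
1/(-1503 + R(4*(-4) - 3)) = 1/(-1503 + (3 + (4*(-4) - 3)**2)) = 1/(-1503 + (3 + (-16 - 3)**2)) = 1/(-1503 + (3 + (-19)**2)) = 1/(-1503 + (3 + 361)) = 1/(-1503 + 364) = 1/(-1139) = -1/1139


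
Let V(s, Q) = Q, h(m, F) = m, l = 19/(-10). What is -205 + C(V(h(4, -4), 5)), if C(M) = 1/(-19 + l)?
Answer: -42855/209 ≈ -205.05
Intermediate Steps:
l = -19/10 (l = 19*(-1/10) = -19/10 ≈ -1.9000)
C(M) = -10/209 (C(M) = 1/(-19 - 19/10) = 1/(-209/10) = -10/209)
-205 + C(V(h(4, -4), 5)) = -205 - 10/209 = -42855/209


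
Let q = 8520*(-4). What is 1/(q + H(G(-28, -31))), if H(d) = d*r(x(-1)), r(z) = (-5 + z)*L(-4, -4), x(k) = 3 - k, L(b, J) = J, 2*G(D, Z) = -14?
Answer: -1/34108 ≈ -2.9319e-5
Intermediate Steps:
G(D, Z) = -7 (G(D, Z) = (1/2)*(-14) = -7)
q = -34080
r(z) = 20 - 4*z (r(z) = (-5 + z)*(-4) = 20 - 4*z)
H(d) = 4*d (H(d) = d*(20 - 4*(3 - 1*(-1))) = d*(20 - 4*(3 + 1)) = d*(20 - 4*4) = d*(20 - 16) = d*4 = 4*d)
1/(q + H(G(-28, -31))) = 1/(-34080 + 4*(-7)) = 1/(-34080 - 28) = 1/(-34108) = -1/34108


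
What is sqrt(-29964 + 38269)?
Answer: sqrt(8305) ≈ 91.132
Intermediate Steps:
sqrt(-29964 + 38269) = sqrt(8305)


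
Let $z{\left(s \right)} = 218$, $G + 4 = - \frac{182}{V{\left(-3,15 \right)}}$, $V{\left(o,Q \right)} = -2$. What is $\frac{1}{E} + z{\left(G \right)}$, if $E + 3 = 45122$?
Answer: $\frac{9835943}{45119} \approx 218.0$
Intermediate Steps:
$E = 45119$ ($E = -3 + 45122 = 45119$)
$G = 87$ ($G = -4 - \frac{182}{-2} = -4 - -91 = -4 + 91 = 87$)
$\frac{1}{E} + z{\left(G \right)} = \frac{1}{45119} + 218 = \frac{9835943}{45119}$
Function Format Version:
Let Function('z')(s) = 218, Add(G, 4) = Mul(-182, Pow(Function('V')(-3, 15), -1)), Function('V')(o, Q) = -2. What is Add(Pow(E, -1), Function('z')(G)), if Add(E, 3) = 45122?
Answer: Rational(9835943, 45119) ≈ 218.00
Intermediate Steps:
E = 45119 (E = Add(-3, 45122) = 45119)
G = 87 (G = Add(-4, Mul(-182, Pow(-2, -1))) = Add(-4, Mul(-182, Rational(-1, 2))) = Add(-4, 91) = 87)
Add(Pow(E, -1), Function('z')(G)) = Add(Pow(45119, -1), 218) = Add(Rational(1, 45119), 218) = Rational(9835943, 45119)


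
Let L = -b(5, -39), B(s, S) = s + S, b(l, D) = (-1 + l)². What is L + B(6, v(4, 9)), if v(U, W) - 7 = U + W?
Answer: 10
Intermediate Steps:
v(U, W) = 7 + U + W (v(U, W) = 7 + (U + W) = 7 + U + W)
B(s, S) = S + s
L = -16 (L = -(-1 + 5)² = -1*4² = -1*16 = -16)
L + B(6, v(4, 9)) = -16 + ((7 + 4 + 9) + 6) = -16 + (20 + 6) = -16 + 26 = 10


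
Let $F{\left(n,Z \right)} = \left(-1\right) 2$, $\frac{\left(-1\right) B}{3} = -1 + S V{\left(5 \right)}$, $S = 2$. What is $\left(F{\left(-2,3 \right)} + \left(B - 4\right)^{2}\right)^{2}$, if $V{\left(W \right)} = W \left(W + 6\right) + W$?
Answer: $16983041761$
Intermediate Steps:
$V{\left(W \right)} = W + W \left(6 + W\right)$ ($V{\left(W \right)} = W \left(6 + W\right) + W = W + W \left(6 + W\right)$)
$B = -357$ ($B = - 3 \left(-1 + 2 \cdot 5 \left(7 + 5\right)\right) = - 3 \left(-1 + 2 \cdot 5 \cdot 12\right) = - 3 \left(-1 + 2 \cdot 60\right) = - 3 \left(-1 + 120\right) = \left(-3\right) 119 = -357$)
$F{\left(n,Z \right)} = -2$
$\left(F{\left(-2,3 \right)} + \left(B - 4\right)^{2}\right)^{2} = \left(-2 + \left(-357 - 4\right)^{2}\right)^{2} = \left(-2 + \left(-361\right)^{2}\right)^{2} = \left(-2 + 130321\right)^{2} = 130319^{2} = 16983041761$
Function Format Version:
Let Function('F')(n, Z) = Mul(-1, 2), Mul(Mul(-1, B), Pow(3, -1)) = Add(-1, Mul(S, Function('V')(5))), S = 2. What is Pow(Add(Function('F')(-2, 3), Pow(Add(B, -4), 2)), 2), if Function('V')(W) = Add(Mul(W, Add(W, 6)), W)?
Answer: 16983041761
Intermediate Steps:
Function('V')(W) = Add(W, Mul(W, Add(6, W))) (Function('V')(W) = Add(Mul(W, Add(6, W)), W) = Add(W, Mul(W, Add(6, W))))
B = -357 (B = Mul(-3, Add(-1, Mul(2, Mul(5, Add(7, 5))))) = Mul(-3, Add(-1, Mul(2, Mul(5, 12)))) = Mul(-3, Add(-1, Mul(2, 60))) = Mul(-3, Add(-1, 120)) = Mul(-3, 119) = -357)
Function('F')(n, Z) = -2
Pow(Add(Function('F')(-2, 3), Pow(Add(B, -4), 2)), 2) = Pow(Add(-2, Pow(Add(-357, -4), 2)), 2) = Pow(Add(-2, Pow(-361, 2)), 2) = Pow(Add(-2, 130321), 2) = Pow(130319, 2) = 16983041761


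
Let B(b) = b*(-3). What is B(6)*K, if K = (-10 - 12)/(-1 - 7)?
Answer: -99/2 ≈ -49.500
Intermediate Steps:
B(b) = -3*b
K = 11/4 (K = -22/(-8) = -22*(-1/8) = 11/4 ≈ 2.7500)
B(6)*K = -3*6*(11/4) = -18*11/4 = -99/2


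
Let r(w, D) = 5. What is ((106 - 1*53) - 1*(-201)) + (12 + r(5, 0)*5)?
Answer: 291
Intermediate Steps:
((106 - 1*53) - 1*(-201)) + (12 + r(5, 0)*5) = ((106 - 1*53) - 1*(-201)) + (12 + 5*5) = ((106 - 53) + 201) + (12 + 25) = (53 + 201) + 37 = 254 + 37 = 291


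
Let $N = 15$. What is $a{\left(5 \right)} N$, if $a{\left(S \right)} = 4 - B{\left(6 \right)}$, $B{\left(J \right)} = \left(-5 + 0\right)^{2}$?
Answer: $-315$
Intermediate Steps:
$B{\left(J \right)} = 25$ ($B{\left(J \right)} = \left(-5\right)^{2} = 25$)
$a{\left(S \right)} = -21$ ($a{\left(S \right)} = 4 - 25 = -21$)
$a{\left(5 \right)} N = \left(-21\right) 15 = -315$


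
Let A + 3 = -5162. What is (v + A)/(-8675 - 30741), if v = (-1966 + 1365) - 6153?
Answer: 11919/39416 ≈ 0.30239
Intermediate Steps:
A = -5165 (A = -3 - 5162 = -5165)
v = -6754 (v = -601 - 6153 = -6754)
(v + A)/(-8675 - 30741) = (-6754 - 5165)/(-8675 - 30741) = -11919/(-39416) = -11919*(-1/39416) = 11919/39416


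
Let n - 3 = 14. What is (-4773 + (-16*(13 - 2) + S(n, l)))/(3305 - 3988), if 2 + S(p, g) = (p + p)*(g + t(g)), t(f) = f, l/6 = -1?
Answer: 5359/683 ≈ 7.8463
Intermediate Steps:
l = -6 (l = 6*(-1) = -6)
n = 17 (n = 3 + 14 = 17)
S(p, g) = -2 + 4*g*p (S(p, g) = -2 + (p + p)*(g + g) = -2 + (2*p)*(2*g) = -2 + 4*g*p)
(-4773 + (-16*(13 - 2) + S(n, l)))/(3305 - 3988) = (-4773 + (-16*(13 - 2) + (-2 + 4*(-6)*17)))/(3305 - 3988) = (-4773 + (-16*11 + (-2 - 408)))/(-683) = (-4773 + (-176 - 410))*(-1/683) = (-4773 - 586)*(-1/683) = -5359*(-1/683) = 5359/683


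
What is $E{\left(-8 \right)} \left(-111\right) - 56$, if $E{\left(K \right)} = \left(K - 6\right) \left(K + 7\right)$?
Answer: $-1610$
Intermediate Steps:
$E{\left(K \right)} = \left(-6 + K\right) \left(7 + K\right)$
$E{\left(-8 \right)} \left(-111\right) - 56 = \left(-42 - 8 + \left(-8\right)^{2}\right) \left(-111\right) - 56 = \left(-42 - 8 + 64\right) \left(-111\right) - 56 = 14 \left(-111\right) - 56 = -1554 - 56 = -1610$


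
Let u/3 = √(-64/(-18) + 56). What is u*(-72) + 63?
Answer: 63 - 144*√134 ≈ -1603.9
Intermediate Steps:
u = 2*√134 (u = 3*√(-64/(-18) + 56) = 3*√(-64*(-1/18) + 56) = 3*√(32/9 + 56) = 3*√(536/9) = 3*(2*√134/3) = 2*√134 ≈ 23.152)
u*(-72) + 63 = (2*√134)*(-72) + 63 = -144*√134 + 63 = 63 - 144*√134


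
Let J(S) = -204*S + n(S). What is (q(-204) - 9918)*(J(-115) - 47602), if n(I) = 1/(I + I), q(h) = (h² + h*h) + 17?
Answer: -407182183791/230 ≈ -1.7704e+9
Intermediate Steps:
q(h) = 17 + 2*h² (q(h) = (h² + h²) + 17 = 2*h² + 17 = 17 + 2*h²)
n(I) = 1/(2*I)
J(S) = 1/(2*S) - 204*S (J(S) = -204*S + 1/(2*S) = 1/(2*S) - 204*S)
(q(-204) - 9918)*(J(-115) - 47602) = ((17 + 2*(-204)²) - 9918)*(((½)/(-115) - 204*(-115)) - 47602) = ((17 + 2*41616) - 9918)*(((½)*(-1/115) + 23460) - 47602) = ((17 + 83232) - 9918)*((-1/230 + 23460) - 47602) = (83249 - 9918)*(5395799/230 - 47602) = 73331*(-5552661/230) = -407182183791/230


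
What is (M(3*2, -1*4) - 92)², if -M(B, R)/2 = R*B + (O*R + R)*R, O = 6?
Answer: 71824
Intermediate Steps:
M(B, R) = -14*R² - 2*B*R (M(B, R) = -2*(R*B + (6*R + R)*R) = -2*(B*R + (7*R)*R) = -2*(B*R + 7*R²) = -2*(7*R² + B*R) = -14*R² - 2*B*R)
(M(3*2, -1*4) - 92)² = (-2*(-1*4)*(3*2 + 7*(-1*4)) - 92)² = (-2*(-4)*(6 + 7*(-4)) - 92)² = (-2*(-4)*(6 - 28) - 92)² = (-2*(-4)*(-22) - 92)² = (-176 - 92)² = (-268)² = 71824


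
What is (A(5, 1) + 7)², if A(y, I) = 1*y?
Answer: 144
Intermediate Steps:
A(y, I) = y
(A(5, 1) + 7)² = (5 + 7)² = 12² = 144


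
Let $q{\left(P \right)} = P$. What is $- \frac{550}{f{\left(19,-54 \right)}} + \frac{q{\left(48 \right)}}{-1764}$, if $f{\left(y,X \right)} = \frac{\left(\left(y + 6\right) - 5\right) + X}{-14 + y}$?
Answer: $\frac{202057}{2499} \approx 80.855$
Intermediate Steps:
$f{\left(y,X \right)} = \frac{1 + X + y}{-14 + y}$ ($f{\left(y,X \right)} = \frac{\left(\left(6 + y\right) - 5\right) + X}{-14 + y} = \frac{\left(1 + y\right) + X}{-14 + y} = \frac{1 + X + y}{-14 + y}$)
$- \frac{550}{f{\left(19,-54 \right)}} + \frac{q{\left(48 \right)}}{-1764} = - \frac{550}{\frac{1}{-14 + 19} \left(1 - 54 + 19\right)} + \frac{48}{-1764} = - \frac{550}{\frac{1}{5} \left(-34\right)} + 48 \left(- \frac{1}{1764}\right) = - \frac{550}{\frac{1}{5} \left(-34\right)} - \frac{4}{147} = - \frac{550}{- \frac{34}{5}} - \frac{4}{147} = \left(-550\right) \left(- \frac{5}{34}\right) - \frac{4}{147} = \frac{1375}{17} - \frac{4}{147} = \frac{202057}{2499}$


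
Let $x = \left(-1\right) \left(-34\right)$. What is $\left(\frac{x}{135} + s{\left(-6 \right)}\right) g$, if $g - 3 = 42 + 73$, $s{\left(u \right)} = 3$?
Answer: $\frac{51802}{135} \approx 383.72$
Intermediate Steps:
$x = 34$
$g = 118$ ($g = 3 + \left(42 + 73\right) = 3 + 115 = 118$)
$\left(\frac{x}{135} + s{\left(-6 \right)}\right) g = \left(\frac{34}{135} + 3\right) 118 = \frac{439}{135} \cdot 118 = \frac{51802}{135}$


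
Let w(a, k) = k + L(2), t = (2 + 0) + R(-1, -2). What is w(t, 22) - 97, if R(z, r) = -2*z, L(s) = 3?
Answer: -72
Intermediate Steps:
t = 4 (t = (2 + 0) - 2*(-1) = 2 + 2 = 4)
w(a, k) = 3 + k (w(a, k) = k + 3 = 3 + k)
w(t, 22) - 97 = (3 + 22) - 97 = 25 - 97 = -72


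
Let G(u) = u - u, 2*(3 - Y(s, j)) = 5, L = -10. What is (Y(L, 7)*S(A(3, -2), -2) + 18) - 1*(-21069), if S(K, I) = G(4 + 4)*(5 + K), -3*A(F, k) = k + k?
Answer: 21087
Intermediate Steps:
Y(s, j) = ½ (Y(s, j) = 3 - ½*5 = 3 - 5/2 = ½)
G(u) = 0
A(F, k) = -2*k/3 (A(F, k) = -(k + k)/3 = -2*k/3)
S(K, I) = 0 (S(K, I) = 0*(5 + K) = 0)
(Y(L, 7)*S(A(3, -2), -2) + 18) - 1*(-21069) = ((½)*0 + 18) - 1*(-21069) = (0 + 18) + 21069 = 18 + 21069 = 21087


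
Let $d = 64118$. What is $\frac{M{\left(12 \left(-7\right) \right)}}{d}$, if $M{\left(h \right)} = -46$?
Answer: $- \frac{23}{32059} \approx -0.00071743$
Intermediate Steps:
$\frac{M{\left(12 \left(-7\right) \right)}}{d} = - \frac{46}{64118} = \left(-46\right) \frac{1}{64118} = - \frac{23}{32059}$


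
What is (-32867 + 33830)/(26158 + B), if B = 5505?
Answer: 963/31663 ≈ 0.030414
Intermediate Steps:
(-32867 + 33830)/(26158 + B) = (-32867 + 33830)/(26158 + 5505) = 963/31663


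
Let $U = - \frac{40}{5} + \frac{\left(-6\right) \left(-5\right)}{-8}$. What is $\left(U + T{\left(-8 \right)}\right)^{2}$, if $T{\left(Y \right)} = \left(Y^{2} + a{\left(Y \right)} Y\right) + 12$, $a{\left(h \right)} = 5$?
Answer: $\frac{9409}{16} \approx 588.06$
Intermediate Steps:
$T{\left(Y \right)} = 12 + Y^{2} + 5 Y$ ($T{\left(Y \right)} = \left(Y^{2} + 5 Y\right) + 12 = 12 + Y^{2} + 5 Y$)
$U = - \frac{47}{4}$ ($U = \left(-40\right) \frac{1}{5} + 30 \left(- \frac{1}{8}\right) = -8 - \frac{15}{4} = - \frac{47}{4} \approx -11.75$)
$\left(U + T{\left(-8 \right)}\right)^{2} = \left(- \frac{47}{4} + \left(12 + \left(-8\right)^{2} + 5 \left(-8\right)\right)\right)^{2} = \left(- \frac{47}{4} + \left(12 + 64 - 40\right)\right)^{2} = \left(- \frac{47}{4} + 36\right)^{2} = \left(\frac{97}{4}\right)^{2} = \frac{9409}{16}$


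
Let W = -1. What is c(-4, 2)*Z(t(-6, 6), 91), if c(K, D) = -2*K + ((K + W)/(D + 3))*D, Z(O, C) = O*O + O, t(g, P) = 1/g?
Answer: -⅚ ≈ -0.83333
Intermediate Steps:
Z(O, C) = O + O² (Z(O, C) = O² + O = O + O²)
c(K, D) = -2*K + D*(-1 + K)/(3 + D) (c(K, D) = -2*K + ((K - 1)/(D + 3))*D = -2*K + ((-1 + K)/(3 + D))*D = -2*K + D*(-1 + K)/(3 + D))
c(-4, 2)*Z(t(-6, 6), 91) = ((-1*2 - 6*(-4) - 1*2*(-4))/(3 + 2))*((1 + 1/(-6))/(-6)) = ((-2 + 24 + 8)/5)*(-(1 - ⅙)/6) = ((⅕)*30)*(-⅙*⅚) = 6*(-5/36) = -⅚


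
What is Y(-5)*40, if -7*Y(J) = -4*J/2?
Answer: -400/7 ≈ -57.143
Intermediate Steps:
Y(J) = 2*J/7 (Y(J) = -(-4*J)/(7*2) = -(-2)*J/7 = 2*J/7)
Y(-5)*40 = ((2/7)*(-5))*40 = -10/7*40 = -400/7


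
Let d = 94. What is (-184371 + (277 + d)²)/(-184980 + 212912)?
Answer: -23365/13966 ≈ -1.6730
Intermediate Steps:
(-184371 + (277 + d)²)/(-184980 + 212912) = (-184371 + (277 + 94)²)/(-184980 + 212912) = (-184371 + 371²)/27932 = (-184371 + 137641)*(1/27932) = -46730*1/27932 = -23365/13966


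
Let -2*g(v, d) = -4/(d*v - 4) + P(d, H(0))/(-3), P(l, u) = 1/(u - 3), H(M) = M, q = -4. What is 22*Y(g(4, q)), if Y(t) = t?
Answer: -154/45 ≈ -3.4222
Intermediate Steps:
P(l, u) = 1/(-3 + u)
g(v, d) = -1/18 + 2/(-4 + d*v) (g(v, d) = -(-4/(d*v - 4) + 1/((-3 + 0)*(-3)))/2 = -(-4/(-4 + d*v) - ⅓/(-3))/2 = -(-4/(-4 + d*v) - ⅓*(-⅓))/2 = -(-4/(-4 + d*v) + ⅑)/2 = -(⅑ - 4/(-4 + d*v))/2 = -1/18 + 2/(-4 + d*v))
22*Y(g(4, q)) = 22*((40 - 1*(-4)*4)/(18*(-4 - 4*4))) = 22*((40 + 16)/(18*(-4 - 16))) = 22*((1/18)*56/(-20)) = 22*((1/18)*(-1/20)*56) = 22*(-7/45) = -154/45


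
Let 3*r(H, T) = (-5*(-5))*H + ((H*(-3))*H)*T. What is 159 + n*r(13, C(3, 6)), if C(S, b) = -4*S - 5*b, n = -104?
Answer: -2247899/3 ≈ -7.4930e+5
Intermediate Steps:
C(S, b) = -5*b - 4*S
r(H, T) = 25*H/3 - T*H² (r(H, T) = ((-5*(-5))*H + ((H*(-3))*H)*T)/3 = (25*H + ((-3*H)*H)*T)/3 = (25*H + (-3*H²)*T)/3 = (25*H - 3*T*H²)/3 = 25*H/3 - T*H²)
159 + n*r(13, C(3, 6)) = 159 - 104*13*(25 - 3*13*(-5*6 - 4*3))/3 = 159 - 104*13*(25 - 3*13*(-30 - 12))/3 = 159 - 104*13*(25 - 3*13*(-42))/3 = 159 - 104*13*(25 + 1638)/3 = 159 - 104*13*1663/3 = 159 - 104*21619/3 = 159 - 2248376/3 = -2247899/3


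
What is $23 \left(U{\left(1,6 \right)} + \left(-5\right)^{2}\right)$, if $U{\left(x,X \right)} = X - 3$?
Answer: $644$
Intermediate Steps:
$U{\left(x,X \right)} = -3 + X$ ($U{\left(x,X \right)} = X - 3 = -3 + X$)
$23 \left(U{\left(1,6 \right)} + \left(-5\right)^{2}\right) = 23 \left(\left(-3 + 6\right) + \left(-5\right)^{2}\right) = 23 \left(3 + 25\right) = 23 \cdot 28 = 644$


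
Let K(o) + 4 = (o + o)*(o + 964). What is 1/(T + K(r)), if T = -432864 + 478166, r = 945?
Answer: 1/3653308 ≈ 2.7372e-7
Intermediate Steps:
T = 45302
K(o) = -4 + 2*o*(964 + o) (K(o) = -4 + (o + o)*(o + 964) = -4 + (2*o)*(964 + o) = -4 + 2*o*(964 + o))
1/(T + K(r)) = 1/(45302 + (-4 + 2*945² + 1928*945)) = 1/(45302 + (-4 + 2*893025 + 1821960)) = 1/(45302 + (-4 + 1786050 + 1821960)) = 1/(45302 + 3608006) = 1/3653308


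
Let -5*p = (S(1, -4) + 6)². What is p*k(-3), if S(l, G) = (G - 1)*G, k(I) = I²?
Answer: -6084/5 ≈ -1216.8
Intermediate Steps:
S(l, G) = G*(-1 + G) (S(l, G) = (-1 + G)*G = G*(-1 + G))
p = -676/5 (p = -(-4*(-1 - 4) + 6)²/5 = -(-4*(-5) + 6)²/5 = -(20 + 6)²/5 = -⅕*26² = -⅕*676 = -676/5 ≈ -135.20)
p*k(-3) = -676/5*(-3)² = -676/5*9 = -6084/5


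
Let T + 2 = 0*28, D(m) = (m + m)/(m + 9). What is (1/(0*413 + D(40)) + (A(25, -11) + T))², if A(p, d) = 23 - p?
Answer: 73441/6400 ≈ 11.475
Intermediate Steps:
D(m) = 2*m/(9 + m) (D(m) = (2*m)/(9 + m) = 2*m/(9 + m))
T = -2 (T = -2 + 0*28 = -2 + 0 = -2)
(1/(0*413 + D(40)) + (A(25, -11) + T))² = (1/(0*413 + 2*40/(9 + 40)) + ((23 - 1*25) - 2))² = (1/(0 + 2*40/49) + ((23 - 25) - 2))² = (1/(0 + 2*40*(1/49)) + (-2 - 2))² = (1/(0 + 80/49) - 4)² = (1/(80/49) - 4)² = (49/80 - 4)² = (-271/80)² = 73441/6400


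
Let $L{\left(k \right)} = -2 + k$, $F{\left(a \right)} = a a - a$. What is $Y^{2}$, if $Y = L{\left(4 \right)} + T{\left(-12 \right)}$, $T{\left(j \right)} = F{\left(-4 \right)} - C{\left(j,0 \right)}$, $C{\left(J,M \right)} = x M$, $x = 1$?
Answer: $484$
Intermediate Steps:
$C{\left(J,M \right)} = M$ ($C{\left(J,M \right)} = 1 M = M$)
$F{\left(a \right)} = a^{2} - a$
$T{\left(j \right)} = 20$ ($T{\left(j \right)} = - 4 \left(-1 - 4\right) - 0 = \left(-4\right) \left(-5\right) + 0 = 20 + 0 = 20$)
$Y = 22$ ($Y = \left(-2 + 4\right) + 20 = 2 + 20 = 22$)
$Y^{2} = 22^{2} = 484$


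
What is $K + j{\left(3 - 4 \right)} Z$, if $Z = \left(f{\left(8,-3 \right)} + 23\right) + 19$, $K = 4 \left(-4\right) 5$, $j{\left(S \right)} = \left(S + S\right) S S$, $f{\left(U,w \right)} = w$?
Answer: $-158$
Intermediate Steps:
$j{\left(S \right)} = 2 S^{3}$ ($j{\left(S \right)} = 2 S S S = 2 S^{2} S = 2 S^{3}$)
$K = -80$ ($K = \left(-16\right) 5 = -80$)
$Z = 39$ ($Z = \left(-3 + 23\right) + 19 = 20 + 19 = 39$)
$K + j{\left(3 - 4 \right)} Z = -80 + 2 \left(3 - 4\right)^{3} \cdot 39 = -80 + 2 \left(-1\right)^{3} \cdot 39 = -80 + 2 \left(-1\right) 39 = -80 - 78 = -158$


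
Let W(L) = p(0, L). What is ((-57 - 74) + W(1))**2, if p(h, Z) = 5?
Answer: 15876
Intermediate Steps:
W(L) = 5
((-57 - 74) + W(1))**2 = ((-57 - 74) + 5)**2 = (-131 + 5)**2 = (-126)**2 = 15876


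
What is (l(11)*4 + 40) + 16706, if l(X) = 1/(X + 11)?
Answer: 184208/11 ≈ 16746.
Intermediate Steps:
l(X) = 1/(11 + X)
(l(11)*4 + 40) + 16706 = (4/(11 + 11) + 40) + 16706 = (4/22 + 40) + 16706 = ((1/22)*4 + 40) + 16706 = (2/11 + 40) + 16706 = 442/11 + 16706 = 184208/11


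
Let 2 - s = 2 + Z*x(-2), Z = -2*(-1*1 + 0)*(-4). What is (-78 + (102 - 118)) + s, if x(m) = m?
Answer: -110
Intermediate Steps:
Z = -8 (Z = -2*(-1 + 0)*(-4) = -2*(-1)*(-4) = 2*(-4) = -8)
s = -16 (s = 2 - (2 - 8*(-2)) = 2 - (2 + 16) = 2 - 1*18 = 2 - 18 = -16)
(-78 + (102 - 118)) + s = (-78 + (102 - 118)) - 16 = (-78 - 16) - 16 = -94 - 16 = -110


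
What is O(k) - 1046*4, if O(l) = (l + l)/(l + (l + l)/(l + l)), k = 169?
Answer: -355471/85 ≈ -4182.0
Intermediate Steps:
O(l) = 2*l/(1 + l) (O(l) = (2*l)/(l + (2*l)/((2*l))) = (2*l)/(l + (2*l)*(1/(2*l))) = (2*l)/(l + 1) = (2*l)/(1 + l) = 2*l/(1 + l))
O(k) - 1046*4 = 2*169/(1 + 169) - 1046*4 = 2*169/170 - 1*4184 = 2*169*(1/170) - 4184 = 169/85 - 4184 = -355471/85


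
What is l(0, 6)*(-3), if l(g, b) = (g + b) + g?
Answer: -18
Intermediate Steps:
l(g, b) = b + 2*g (l(g, b) = (b + g) + g = b + 2*g)
l(0, 6)*(-3) = (6 + 2*0)*(-3) = (6 + 0)*(-3) = 6*(-3) = -18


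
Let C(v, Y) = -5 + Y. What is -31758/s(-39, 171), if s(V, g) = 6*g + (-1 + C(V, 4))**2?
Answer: -15879/515 ≈ -30.833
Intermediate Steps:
s(V, g) = 4 + 6*g (s(V, g) = 6*g + (-1 + (-5 + 4))**2 = 6*g + (-1 - 1)**2 = 6*g + (-2)**2 = 6*g + 4 = 4 + 6*g)
-31758/s(-39, 171) = -31758/(4 + 6*171) = -31758/(4 + 1026) = -31758/1030 = -31758*1/1030 = -15879/515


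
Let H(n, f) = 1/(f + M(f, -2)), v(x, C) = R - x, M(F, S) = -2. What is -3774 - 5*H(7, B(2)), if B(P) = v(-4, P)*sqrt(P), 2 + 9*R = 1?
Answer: -4012167/1063 - 1575*sqrt(2)/2126 ≈ -3775.4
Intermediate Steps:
R = -1/9 (R = -2/9 + (1/9)*1 = -2/9 + 1/9 = -1/9 ≈ -0.11111)
v(x, C) = -1/9 - x
B(P) = 35*sqrt(P)/9 (B(P) = (-1/9 - 1*(-4))*sqrt(P) = (-1/9 + 4)*sqrt(P) = 35*sqrt(P)/9)
H(n, f) = 1/(-2 + f) (H(n, f) = 1/(f - 2) = 1/(-2 + f))
-3774 - 5*H(7, B(2)) = -3774 - 5/(-2 + 35*sqrt(2)/9)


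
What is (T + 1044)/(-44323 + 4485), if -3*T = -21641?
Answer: -24773/119514 ≈ -0.20728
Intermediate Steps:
T = 21641/3 (T = -⅓*(-21641) = 21641/3 ≈ 7213.7)
(T + 1044)/(-44323 + 4485) = (21641/3 + 1044)/(-44323 + 4485) = (24773/3)/(-39838) = (24773/3)*(-1/39838) = -24773/119514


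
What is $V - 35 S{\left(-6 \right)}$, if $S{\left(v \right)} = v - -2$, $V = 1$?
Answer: $141$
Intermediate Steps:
$S{\left(v \right)} = 2 + v$ ($S{\left(v \right)} = v + 2 = 2 + v$)
$V - 35 S{\left(-6 \right)} = 1 - 35 \left(2 - 6\right) = 1 - -140 = 1 + 140 = 141$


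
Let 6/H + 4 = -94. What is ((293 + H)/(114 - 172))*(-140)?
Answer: 143540/203 ≈ 707.09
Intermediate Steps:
H = -3/49 (H = 6/(-4 - 94) = 6/(-98) = 6*(-1/98) = -3/49 ≈ -0.061224)
((293 + H)/(114 - 172))*(-140) = ((293 - 3/49)/(114 - 172))*(-140) = ((14354/49)/(-58))*(-140) = ((14354/49)*(-1/58))*(-140) = -7177/1421*(-140) = 143540/203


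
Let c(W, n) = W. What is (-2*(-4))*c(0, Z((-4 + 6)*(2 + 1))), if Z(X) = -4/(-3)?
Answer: 0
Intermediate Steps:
Z(X) = 4/3 (Z(X) = -4*(-⅓) = 4/3)
(-2*(-4))*c(0, Z((-4 + 6)*(2 + 1))) = -2*(-4)*0 = 8*0 = 0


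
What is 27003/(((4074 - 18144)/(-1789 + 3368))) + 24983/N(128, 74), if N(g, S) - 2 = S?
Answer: -481492867/178220 ≈ -2701.7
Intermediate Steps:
N(g, S) = 2 + S
27003/(((4074 - 18144)/(-1789 + 3368))) + 24983/N(128, 74) = 27003/(((4074 - 18144)/(-1789 + 3368))) + 24983/(2 + 74) = 27003/((-14070/1579)) + 24983/76 = 27003/((-14070*1/1579)) + 24983*(1/76) = 27003/(-14070/1579) + 24983/76 = 27003*(-1579/14070) + 24983/76 = -14212579/4690 + 24983/76 = -481492867/178220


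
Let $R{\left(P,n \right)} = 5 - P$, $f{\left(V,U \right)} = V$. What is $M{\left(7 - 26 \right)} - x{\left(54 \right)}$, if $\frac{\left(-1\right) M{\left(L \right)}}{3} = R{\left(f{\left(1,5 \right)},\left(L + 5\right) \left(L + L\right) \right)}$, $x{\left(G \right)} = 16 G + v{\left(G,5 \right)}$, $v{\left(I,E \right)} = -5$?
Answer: $-871$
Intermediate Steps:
$x{\left(G \right)} = -5 + 16 G$ ($x{\left(G \right)} = 16 G - 5 = -5 + 16 G$)
$M{\left(L \right)} = -12$ ($M{\left(L \right)} = - 3 \left(5 - 1\right) = \left(-3\right) 4 = -12$)
$M{\left(7 - 26 \right)} - x{\left(54 \right)} = -12 - \left(-5 + 16 \cdot 54\right) = -12 - \left(-5 + 864\right) = -12 - 859 = -871$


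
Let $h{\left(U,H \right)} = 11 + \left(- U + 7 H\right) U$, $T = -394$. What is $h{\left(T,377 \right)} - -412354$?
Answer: $-782637$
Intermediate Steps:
$h{\left(U,H \right)} = 11 + U \left(- U + 7 H\right)$
$h{\left(T,377 \right)} - -412354 = \left(11 - \left(-394\right)^{2} + 7 \cdot 377 \left(-394\right)\right) - -412354 = \left(11 - 155236 - 1039766\right) + 412354 = -1194991 + 412354 = -782637$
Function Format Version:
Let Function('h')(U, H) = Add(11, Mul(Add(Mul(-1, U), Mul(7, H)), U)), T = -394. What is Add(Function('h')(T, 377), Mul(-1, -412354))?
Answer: -782637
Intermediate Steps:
Function('h')(U, H) = Add(11, Mul(U, Add(Mul(-1, U), Mul(7, H))))
Add(Function('h')(T, 377), Mul(-1, -412354)) = Add(Add(11, Mul(-1, Pow(-394, 2)), Mul(7, 377, -394)), Mul(-1, -412354)) = Add(Add(11, Mul(-1, 155236), -1039766), 412354) = Add(Add(11, -155236, -1039766), 412354) = Add(-1194991, 412354) = -782637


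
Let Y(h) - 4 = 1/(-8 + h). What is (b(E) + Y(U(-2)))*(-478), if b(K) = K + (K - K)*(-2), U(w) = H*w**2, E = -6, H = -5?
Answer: 13623/14 ≈ 973.07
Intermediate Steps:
U(w) = -5*w**2
b(K) = K (b(K) = K + 0*(-2) = K + 0 = K)
Y(h) = 4 + 1/(-8 + h)
(b(E) + Y(U(-2)))*(-478) = (-6 + (-31 + 4*(-5*(-2)**2))/(-8 - 5*(-2)**2))*(-478) = (-6 + (-31 + 4*(-5*4))/(-8 - 5*4))*(-478) = (-6 + (-31 + 4*(-20))/(-8 - 20))*(-478) = (-6 + (-31 - 80)/(-28))*(-478) = (-6 - 1/28*(-111))*(-478) = (-6 + 111/28)*(-478) = -57/28*(-478) = 13623/14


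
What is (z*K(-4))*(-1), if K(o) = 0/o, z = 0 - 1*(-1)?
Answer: 0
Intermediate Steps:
z = 1 (z = 0 + 1 = 1)
K(o) = 0
(z*K(-4))*(-1) = (1*0)*(-1) = 0*(-1) = 0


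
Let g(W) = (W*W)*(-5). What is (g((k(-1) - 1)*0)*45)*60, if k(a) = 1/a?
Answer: 0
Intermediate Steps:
g(W) = -5*W² (g(W) = W²*(-5) = -5*W²)
(g((k(-1) - 1)*0)*45)*60 = (-5*((1/(-1) - 1)*0)²*45)*60 = (-5*((-1 - 1)*0)²*45)*60 = (-5*(-2*0)²*45)*60 = (-5*0²*45)*60 = (-5*0*45)*60 = (0*45)*60 = 0*60 = 0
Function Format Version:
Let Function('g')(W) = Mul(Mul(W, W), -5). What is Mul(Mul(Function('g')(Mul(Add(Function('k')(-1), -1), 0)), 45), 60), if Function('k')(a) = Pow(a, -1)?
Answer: 0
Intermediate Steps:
Function('g')(W) = Mul(-5, Pow(W, 2)) (Function('g')(W) = Mul(Pow(W, 2), -5) = Mul(-5, Pow(W, 2)))
Mul(Mul(Function('g')(Mul(Add(Function('k')(-1), -1), 0)), 45), 60) = Mul(Mul(Mul(-5, Pow(Mul(Add(Pow(-1, -1), -1), 0), 2)), 45), 60) = Mul(Mul(Mul(-5, Pow(Mul(Add(-1, -1), 0), 2)), 45), 60) = Mul(Mul(Mul(-5, Pow(Mul(-2, 0), 2)), 45), 60) = Mul(Mul(Mul(-5, Pow(0, 2)), 45), 60) = Mul(Mul(Mul(-5, 0), 45), 60) = Mul(Mul(0, 45), 60) = Mul(0, 60) = 0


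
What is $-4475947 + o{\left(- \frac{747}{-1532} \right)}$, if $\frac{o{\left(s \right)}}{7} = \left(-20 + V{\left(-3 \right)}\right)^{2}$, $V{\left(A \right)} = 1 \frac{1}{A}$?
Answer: $- \frac{40257476}{9} \approx -4.4731 \cdot 10^{6}$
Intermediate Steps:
$V{\left(A \right)} = \frac{1}{A}$
$o{\left(s \right)} = \frac{26047}{9}$ ($o{\left(s \right)} = 7 \left(-20 + \frac{1}{-3}\right)^{2} = 7 \left(-20 - \frac{1}{3}\right)^{2} = 7 \left(- \frac{61}{3}\right)^{2} = 7 \cdot \frac{3721}{9} = \frac{26047}{9}$)
$-4475947 + o{\left(- \frac{747}{-1532} \right)} = -4475947 + \frac{26047}{9} = - \frac{40257476}{9}$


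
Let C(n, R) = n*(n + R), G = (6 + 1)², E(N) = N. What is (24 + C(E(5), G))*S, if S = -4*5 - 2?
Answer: -6468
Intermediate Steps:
G = 49 (G = 7² = 49)
C(n, R) = n*(R + n)
S = -22 (S = -20 - 2 = -22)
(24 + C(E(5), G))*S = (24 + 5*(49 + 5))*(-22) = (24 + 5*54)*(-22) = (24 + 270)*(-22) = 294*(-22) = -6468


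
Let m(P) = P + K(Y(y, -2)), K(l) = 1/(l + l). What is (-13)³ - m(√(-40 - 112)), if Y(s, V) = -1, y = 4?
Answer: -4393/2 - 2*I*√38 ≈ -2196.5 - 12.329*I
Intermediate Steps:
K(l) = 1/(2*l)
m(P) = -½ + P (m(P) = P + (½)/(-1) = P + (½)*(-1) = P - ½ = -½ + P)
(-13)³ - m(√(-40 - 112)) = (-13)³ - (-½ + √(-40 - 112)) = -2197 - (-½ + √(-152)) = -2197 - (-½ + 2*I*√38) = -2197 + (½ - 2*I*√38) = -4393/2 - 2*I*√38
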